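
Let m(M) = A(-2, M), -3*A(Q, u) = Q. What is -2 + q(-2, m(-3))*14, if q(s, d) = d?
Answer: 22/3 ≈ 7.3333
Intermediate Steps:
A(Q, u) = -Q/3
m(M) = ⅔ (m(M) = -⅓*(-2) = ⅔)
-2 + q(-2, m(-3))*14 = -2 + (⅔)*14 = -2 + 28/3 = 22/3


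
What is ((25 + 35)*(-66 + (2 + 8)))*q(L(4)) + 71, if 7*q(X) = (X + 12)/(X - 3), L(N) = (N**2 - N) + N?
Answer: -12517/13 ≈ -962.85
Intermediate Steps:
L(N) = N**2
q(X) = (12 + X)/(7*(-3 + X)) (q(X) = ((X + 12)/(X - 3))/7 = ((12 + X)/(-3 + X))/7 = (12 + X)/(7*(-3 + X)))
((25 + 35)*(-66 + (2 + 8)))*q(L(4)) + 71 = ((25 + 35)*(-66 + (2 + 8)))*((12 + 4**2)/(7*(-3 + 4**2))) + 71 = (60*(-66 + 10))*((12 + 16)/(7*(-3 + 16))) + 71 = (60*(-56))*((1/7)*28/13) + 71 = -480*28/13 + 71 = -3360*4/13 + 71 = -13440/13 + 71 = -12517/13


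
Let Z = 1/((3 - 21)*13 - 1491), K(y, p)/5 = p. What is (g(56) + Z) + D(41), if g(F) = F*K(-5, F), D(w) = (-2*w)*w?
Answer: 21248549/1725 ≈ 12318.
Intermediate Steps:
K(y, p) = 5*p
D(w) = -2*w**2
Z = -1/1725 (Z = 1/(-18*13 - 1491) = 1/(-234 - 1491) = 1/(-1725) = -1/1725 ≈ -0.00057971)
g(F) = 5*F**2 (g(F) = F*(5*F) = 5*F**2)
(g(56) + Z) + D(41) = (5*56**2 - 1/1725) - 2*41**2 = (5*3136 - 1/1725) - 2*1681 = (15680 - 1/1725) - 3362 = 27047999/1725 - 3362 = 21248549/1725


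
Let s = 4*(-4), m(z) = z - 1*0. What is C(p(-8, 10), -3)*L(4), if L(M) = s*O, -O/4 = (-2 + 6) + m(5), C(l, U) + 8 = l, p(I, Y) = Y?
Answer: 1152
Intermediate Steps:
m(z) = z (m(z) = z + 0 = z)
s = -16
C(l, U) = -8 + l
O = -36 (O = -4*((-2 + 6) + 5) = -4*(4 + 5) = -4*9 = -36)
L(M) = 576 (L(M) = -16*(-36) = 576)
C(p(-8, 10), -3)*L(4) = (-8 + 10)*576 = 2*576 = 1152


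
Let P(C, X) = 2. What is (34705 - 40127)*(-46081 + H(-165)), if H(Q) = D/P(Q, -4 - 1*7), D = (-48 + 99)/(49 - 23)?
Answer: 6495992471/26 ≈ 2.4985e+8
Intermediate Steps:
D = 51/26 ≈ 1.9615
H(Q) = 51/52 (H(Q) = (51/26)/2 = (51/26)*(½) = 51/52)
(34705 - 40127)*(-46081 + H(-165)) = (34705 - 40127)*(-46081 + 51/52) = -5422*(-2396161/52) = 6495992471/26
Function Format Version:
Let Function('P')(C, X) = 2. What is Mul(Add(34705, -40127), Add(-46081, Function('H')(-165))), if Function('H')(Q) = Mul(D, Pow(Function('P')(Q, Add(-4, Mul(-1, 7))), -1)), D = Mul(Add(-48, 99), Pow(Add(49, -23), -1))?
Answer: Rational(6495992471, 26) ≈ 2.4985e+8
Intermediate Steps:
D = Rational(51, 26) (D = Mul(51, Pow(26, -1)) = Mul(51, Rational(1, 26)) = Rational(51, 26) ≈ 1.9615)
Function('H')(Q) = Rational(51, 52) (Function('H')(Q) = Mul(Rational(51, 26), Pow(2, -1)) = Mul(Rational(51, 26), Rational(1, 2)) = Rational(51, 52))
Mul(Add(34705, -40127), Add(-46081, Function('H')(-165))) = Mul(Add(34705, -40127), Add(-46081, Rational(51, 52))) = Mul(-5422, Rational(-2396161, 52)) = Rational(6495992471, 26)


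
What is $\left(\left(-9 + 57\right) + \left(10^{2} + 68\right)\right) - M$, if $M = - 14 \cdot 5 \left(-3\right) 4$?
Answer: $-624$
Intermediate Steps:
$M = 840$ ($M = - 14 \left(\left(-15\right) 4\right) = \left(-14\right) \left(-60\right) = 840$)
$\left(\left(-9 + 57\right) + \left(10^{2} + 68\right)\right) - M = \left(\left(-9 + 57\right) + \left(10^{2} + 68\right)\right) - 840 = \left(48 + \left(100 + 68\right)\right) - 840 = \left(48 + 168\right) - 840 = 216 - 840 = -624$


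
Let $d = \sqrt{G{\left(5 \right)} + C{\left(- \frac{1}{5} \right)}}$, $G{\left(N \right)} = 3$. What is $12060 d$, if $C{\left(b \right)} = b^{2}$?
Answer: $4824 \sqrt{19} \approx 21027.0$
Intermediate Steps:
$d = \frac{2 \sqrt{19}}{5}$ ($d = \sqrt{3 + \left(- \frac{1}{5}\right)^{2}} = \sqrt{3 + \frac{1}{25}} = \sqrt{\frac{76}{25}} = \frac{2 \sqrt{19}}{5} \approx 1.7436$)
$12060 d = 12060 \frac{2 \sqrt{19}}{5} = 4824 \sqrt{19}$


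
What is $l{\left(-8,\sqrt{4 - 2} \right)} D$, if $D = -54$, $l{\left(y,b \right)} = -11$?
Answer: $594$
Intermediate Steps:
$l{\left(-8,\sqrt{4 - 2} \right)} D = \left(-11\right) \left(-54\right) = 594$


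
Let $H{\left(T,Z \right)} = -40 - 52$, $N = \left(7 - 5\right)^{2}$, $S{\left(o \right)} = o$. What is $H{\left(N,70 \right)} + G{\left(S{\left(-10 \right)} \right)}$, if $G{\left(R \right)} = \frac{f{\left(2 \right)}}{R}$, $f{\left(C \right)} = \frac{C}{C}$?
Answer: $- \frac{921}{10} \approx -92.1$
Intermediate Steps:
$N = 4$ ($N = 2^{2} = 4$)
$f{\left(C \right)} = 1$
$H{\left(T,Z \right)} = -92$ ($H{\left(T,Z \right)} = -40 - 52 = -92$)
$G{\left(R \right)} = \frac{1}{R}$ ($G{\left(R \right)} = 1 \frac{1}{R} = \frac{1}{R}$)
$H{\left(N,70 \right)} + G{\left(S{\left(-10 \right)} \right)} = -92 + \frac{1}{-10} = -92 - \frac{1}{10} = - \frac{921}{10}$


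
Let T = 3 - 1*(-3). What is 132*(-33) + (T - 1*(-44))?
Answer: -4306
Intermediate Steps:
T = 6 (T = 3 + 3 = 6)
132*(-33) + (T - 1*(-44)) = 132*(-33) + (6 - 1*(-44)) = -4356 + (6 + 44) = -4356 + 50 = -4306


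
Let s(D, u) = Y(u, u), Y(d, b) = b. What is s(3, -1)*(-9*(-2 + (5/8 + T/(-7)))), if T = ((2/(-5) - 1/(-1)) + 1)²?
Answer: -21933/1400 ≈ -15.666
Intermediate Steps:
s(D, u) = u
T = 64/25 (T = ((2*(-⅕) - 1*(-1)) + 1)² = ((-⅖ + 1) + 1)² = (⅗ + 1)² = (8/5)² = 64/25 ≈ 2.5600)
s(3, -1)*(-9*(-2 + (5/8 + T/(-7)))) = -(-9)*(-2 + (5/8 + (64/25)/(-7))) = -(-9)*(-2 + (5*(⅛) + (64/25)*(-⅐))) = -(-9)*(-2 + (5/8 - 64/175)) = -(-9)*(-2 + 363/1400) = -(-9)*(-2437)/1400 = -1*21933/1400 = -21933/1400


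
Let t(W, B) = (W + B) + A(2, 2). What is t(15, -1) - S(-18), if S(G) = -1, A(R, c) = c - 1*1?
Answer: 16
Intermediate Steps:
A(R, c) = -1 + c (A(R, c) = c - 1 = -1 + c)
t(W, B) = 1 + B + W (t(W, B) = (W + B) + (-1 + 2) = (B + W) + 1 = 1 + B + W)
t(15, -1) - S(-18) = (1 - 1 + 15) - 1*(-1) = 15 + 1 = 16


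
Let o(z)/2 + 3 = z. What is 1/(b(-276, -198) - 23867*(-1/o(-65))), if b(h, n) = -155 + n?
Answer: -136/71875 ≈ -0.0018922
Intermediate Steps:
o(z) = -6 + 2*z
1/(b(-276, -198) - 23867*(-1/o(-65))) = 1/((-155 - 198) - 23867*(-1/(-6 + 2*(-65)))) = 1/(-353 - 23867*(-1/(-6 - 130))) = 1/(-353 - 23867/((-1*(-136)))) = 1/(-353 - 23867/136) = 1/(-71875/136) = -136/71875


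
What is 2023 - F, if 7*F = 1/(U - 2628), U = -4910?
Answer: 106745619/52766 ≈ 2023.0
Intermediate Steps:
F = -1/52766 (F = 1/(7*(-4910 - 2628)) = (⅐)/(-7538) = (⅐)*(-1/7538) = -1/52766 ≈ -1.8952e-5)
2023 - F = 2023 - 1*(-1/52766) = 2023 + 1/52766 = 106745619/52766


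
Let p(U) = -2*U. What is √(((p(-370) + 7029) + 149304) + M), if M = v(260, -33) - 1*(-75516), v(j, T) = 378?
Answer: √232967 ≈ 482.67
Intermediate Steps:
M = 75894 (M = 378 - 1*(-75516) = 378 + 75516 = 75894)
√(((p(-370) + 7029) + 149304) + M) = √(((-2*(-370) + 7029) + 149304) + 75894) = √(((740 + 7029) + 149304) + 75894) = √((7769 + 149304) + 75894) = √(157073 + 75894) = √232967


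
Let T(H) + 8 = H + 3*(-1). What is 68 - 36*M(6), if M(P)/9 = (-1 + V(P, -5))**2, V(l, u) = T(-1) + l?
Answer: -15808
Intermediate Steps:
T(H) = -11 + H (T(H) = -8 + (H + 3*(-1)) = -8 + (H - 3) = -8 + (-3 + H) = -11 + H)
V(l, u) = -12 + l (V(l, u) = (-11 - 1) + l = -12 + l)
M(P) = 9*(-13 + P)**2 (M(P) = 9*(-1 + (-12 + P))**2 = 9*(-13 + P)**2)
68 - 36*M(6) = 68 - 324*(-13 + 6)**2 = 68 - 324*(-7)**2 = 68 - 324*49 = 68 - 36*441 = 68 - 15876 = -15808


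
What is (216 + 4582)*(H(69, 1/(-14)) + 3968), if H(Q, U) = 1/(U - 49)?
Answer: 13079357596/687 ≈ 1.9038e+7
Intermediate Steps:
H(Q, U) = 1/(-49 + U)
(216 + 4582)*(H(69, 1/(-14)) + 3968) = (216 + 4582)*(1/(-49 + 1/(-14)) + 3968) = 4798*(1/(-49 - 1/14) + 3968) = 4798*(1/(-687/14) + 3968) = 4798*(-14/687 + 3968) = 4798*(2726002/687) = 13079357596/687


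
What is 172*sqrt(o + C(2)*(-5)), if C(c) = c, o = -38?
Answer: 688*I*sqrt(3) ≈ 1191.7*I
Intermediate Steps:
172*sqrt(o + C(2)*(-5)) = 172*sqrt(-38 + 2*(-5)) = 172*sqrt(-38 - 10) = 172*sqrt(-48) = 172*(4*I*sqrt(3)) = 688*I*sqrt(3)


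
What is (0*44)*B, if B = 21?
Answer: 0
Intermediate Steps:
(0*44)*B = (0*44)*21 = 0*21 = 0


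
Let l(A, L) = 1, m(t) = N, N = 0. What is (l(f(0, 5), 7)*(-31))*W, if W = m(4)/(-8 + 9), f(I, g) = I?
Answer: 0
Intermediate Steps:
m(t) = 0
W = 0 (W = 0/(-8 + 9) = 0/1 = 0*1 = 0)
(l(f(0, 5), 7)*(-31))*W = (1*(-31))*0 = -31*0 = 0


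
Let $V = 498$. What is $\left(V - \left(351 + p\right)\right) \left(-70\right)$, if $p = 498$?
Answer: $24570$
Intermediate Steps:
$\left(V - \left(351 + p\right)\right) \left(-70\right) = \left(498 - \left(351 + 498\right)\right) \left(-70\right) = \left(498 - 849\right) \left(-70\right) = \left(-351\right) \left(-70\right) = 24570$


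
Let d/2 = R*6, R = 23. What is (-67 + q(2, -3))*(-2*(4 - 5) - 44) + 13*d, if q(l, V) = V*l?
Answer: 6654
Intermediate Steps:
d = 276 (d = 2*(23*6) = 2*138 = 276)
(-67 + q(2, -3))*(-2*(4 - 5) - 44) + 13*d = (-67 - 3*2)*(-2*(4 - 5) - 44) + 13*276 = (-67 - 6)*(-2*(-1) - 44) + 3588 = -73*(2 - 44) + 3588 = -73*(-42) + 3588 = 3066 + 3588 = 6654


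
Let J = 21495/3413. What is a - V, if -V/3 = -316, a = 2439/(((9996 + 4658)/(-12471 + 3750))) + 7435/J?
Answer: -4517215595/3705738 ≈ -1219.0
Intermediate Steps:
J = 21495/3413 (J = 21495*(1/3413) = 21495/3413 ≈ 6.2980)
a = -1004175971/3705738 (a = 2439/(((9996 + 4658)/(-12471 + 3750))) + 7435/(21495/3413) = 2439/((14654/(-8721))) + 7435*(3413/21495) = 2439/((14654*(-1/8721))) + 5075131/4299 = 2439/(-862/513) + 5075131/4299 = 2439*(-513/862) + 5075131/4299 = -1251207/862 + 5075131/4299 = -1004175971/3705738 ≈ -270.98)
V = 948 (V = -3*(-316) = 948)
a - V = -1004175971/3705738 - 1*948 = -1004175971/3705738 - 948 = -4517215595/3705738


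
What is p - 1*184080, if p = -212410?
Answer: -396490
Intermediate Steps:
p - 1*184080 = -212410 - 1*184080 = -212410 - 184080 = -396490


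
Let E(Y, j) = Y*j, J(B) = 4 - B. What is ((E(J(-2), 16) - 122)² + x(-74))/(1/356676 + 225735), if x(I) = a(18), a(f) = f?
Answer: 247533144/80514256861 ≈ 0.0030744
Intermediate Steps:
x(I) = 18
((E(J(-2), 16) - 122)² + x(-74))/(1/356676 + 225735) = (((4 - 1*(-2))*16 - 122)² + 18)/(1/356676 + 225735) = (((4 + 2)*16 - 122)² + 18)/(1/356676 + 225735) = ((6*16 - 122)² + 18)/(80514256861/356676) = ((96 - 122)² + 18)*(356676/80514256861) = ((-26)² + 18)*(356676/80514256861) = (676 + 18)*(356676/80514256861) = 694*(356676/80514256861) = 247533144/80514256861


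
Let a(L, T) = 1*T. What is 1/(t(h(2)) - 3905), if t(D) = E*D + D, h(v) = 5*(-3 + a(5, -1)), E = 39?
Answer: -1/4705 ≈ -0.00021254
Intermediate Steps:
a(L, T) = T
h(v) = -20 (h(v) = 5*(-3 - 1) = 5*(-4) = -20)
t(D) = 40*D (t(D) = 39*D + D = 40*D)
1/(t(h(2)) - 3905) = 1/(40*(-20) - 3905) = 1/(-800 - 3905) = 1/(-4705) = -1/4705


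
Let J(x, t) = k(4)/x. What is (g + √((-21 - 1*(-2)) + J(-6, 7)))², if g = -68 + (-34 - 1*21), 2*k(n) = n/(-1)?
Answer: 45331/3 - 164*I*√42 ≈ 15110.0 - 1062.8*I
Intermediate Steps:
k(n) = -n/2 (k(n) = (n/(-1))/2 = (n*(-1))/2 = (-n)/2 = -n/2)
J(x, t) = -2/x (J(x, t) = (-½*4)/x = -2/x)
g = -123 (g = -68 + (-34 - 21) = -68 - 55 = -123)
(g + √((-21 - 1*(-2)) + J(-6, 7)))² = (-123 + √((-21 - 1*(-2)) - 2/(-6)))² = (-123 + √((-21 + 2) - 2*(-⅙)))² = (-123 + √(-19 + ⅓))² = (-123 + √(-56/3))² = (-123 + 2*I*√42/3)²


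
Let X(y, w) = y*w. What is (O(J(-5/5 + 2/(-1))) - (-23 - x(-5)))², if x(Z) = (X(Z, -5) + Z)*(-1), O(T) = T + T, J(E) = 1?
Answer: 25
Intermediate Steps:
O(T) = 2*T
X(y, w) = w*y
x(Z) = 4*Z (x(Z) = (-5*Z + Z)*(-1) = -4*Z*(-1) = 4*Z)
(O(J(-5/5 + 2/(-1))) - (-23 - x(-5)))² = (2*1 - (-23 - 4*(-5)))² = (2 - (-23 - 1*(-20)))² = (2 - (-23 + 20))² = (2 - 1*(-3))² = (2 + 3)² = 5² = 25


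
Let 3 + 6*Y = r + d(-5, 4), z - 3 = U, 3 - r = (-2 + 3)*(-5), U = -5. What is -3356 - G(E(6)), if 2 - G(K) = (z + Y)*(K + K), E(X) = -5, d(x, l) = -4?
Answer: -10019/3 ≈ -3339.7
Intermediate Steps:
r = 8 (r = 3 - (-2 + 3)*(-5) = 3 - (-5) = 3 - 1*(-5) = 3 + 5 = 8)
z = -2 (z = 3 - 5 = -2)
Y = 1/6 (Y = -1/2 + (8 - 4)/6 = -1/2 + (1/6)*4 = -1/2 + 2/3 = 1/6 ≈ 0.16667)
G(K) = 2 + 11*K/3 (G(K) = 2 - (-2 + 1/6)*(K + K) = 2 - (-11)*2*K/6 = 2 - (-11)*K/3 = 2 + 11*K/3)
-3356 - G(E(6)) = -3356 - (2 + (11/3)*(-5)) = -3356 - (2 - 55/3) = -3356 - 1*(-49/3) = -3356 + 49/3 = -10019/3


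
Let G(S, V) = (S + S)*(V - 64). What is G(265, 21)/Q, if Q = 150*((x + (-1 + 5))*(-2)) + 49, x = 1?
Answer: 22790/1451 ≈ 15.706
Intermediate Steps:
G(S, V) = 2*S*(-64 + V) (G(S, V) = (2*S)*(-64 + V) = 2*S*(-64 + V))
Q = -1451 (Q = 150*((1 + (-1 + 5))*(-2)) + 49 = 150*((1 + 4)*(-2)) + 49 = 150*(5*(-2)) + 49 = 150*(-10) + 49 = -1500 + 49 = -1451)
G(265, 21)/Q = (2*265*(-64 + 21))/(-1451) = (2*265*(-43))*(-1/1451) = -22790*(-1/1451) = 22790/1451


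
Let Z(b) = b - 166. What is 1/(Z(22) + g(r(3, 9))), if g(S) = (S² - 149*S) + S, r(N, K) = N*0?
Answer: -1/144 ≈ -0.0069444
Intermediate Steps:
Z(b) = -166 + b
r(N, K) = 0
g(S) = S² - 148*S
1/(Z(22) + g(r(3, 9))) = 1/((-166 + 22) + 0*(-148 + 0)) = 1/(-144 + 0*(-148)) = 1/(-144 + 0) = 1/(-144) = -1/144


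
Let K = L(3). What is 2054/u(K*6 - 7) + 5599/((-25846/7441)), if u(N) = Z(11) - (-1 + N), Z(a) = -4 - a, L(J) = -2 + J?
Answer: -45745827/25846 ≈ -1769.9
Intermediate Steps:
K = 1 (K = -2 + 3 = 1)
u(N) = -14 - N (u(N) = (-4 - 1*11) - (-1 + N) = (-4 - 11) + (1 - N) = -15 + (1 - N) = -14 - N)
2054/u(K*6 - 7) + 5599/((-25846/7441)) = 2054/(-14 - (1*6 - 7)) + 5599/((-25846/7441)) = 2054/(-14 - (6 - 7)) + 5599/((-25846*1/7441)) = 2054/(-14 - 1*(-1)) + 5599/(-25846/7441) = 2054/(-14 + 1) + 5599*(-7441/25846) = 2054/(-13) - 41662159/25846 = 2054*(-1/13) - 41662159/25846 = -158 - 41662159/25846 = -45745827/25846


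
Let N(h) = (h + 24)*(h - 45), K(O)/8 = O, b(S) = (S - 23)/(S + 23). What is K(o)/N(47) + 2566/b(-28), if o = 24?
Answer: 915826/3621 ≈ 252.92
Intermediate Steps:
b(S) = (-23 + S)/(23 + S)
K(O) = 8*O
N(h) = (-45 + h)*(24 + h) (N(h) = (24 + h)*(-45 + h) = (-45 + h)*(24 + h))
K(o)/N(47) + 2566/b(-28) = (8*24)/(-1080 + 47² - 21*47) + 2566/(((-23 - 28)/(23 - 28))) = 192/(-1080 + 2209 - 987) + 2566/((-51/(-5))) = 192/142 + 2566/((-⅕*(-51))) = 192*(1/142) + 2566/(51/5) = 96/71 + 2566*(5/51) = 96/71 + 12830/51 = 915826/3621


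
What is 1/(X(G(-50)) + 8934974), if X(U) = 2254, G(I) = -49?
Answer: 1/8937228 ≈ 1.1189e-7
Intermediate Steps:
1/(X(G(-50)) + 8934974) = 1/(2254 + 8934974) = 1/8937228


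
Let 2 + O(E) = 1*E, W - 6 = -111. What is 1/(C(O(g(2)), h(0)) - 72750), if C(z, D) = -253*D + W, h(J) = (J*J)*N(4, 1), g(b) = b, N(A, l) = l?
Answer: -1/72855 ≈ -1.3726e-5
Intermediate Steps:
W = -105 (W = 6 - 111 = -105)
h(J) = J² (h(J) = (J*J)*1 = J²*1 = J²)
O(E) = -2 + E (O(E) = -2 + 1*E = -2 + E)
C(z, D) = -105 - 253*D (C(z, D) = -253*D - 105 = -105 - 253*D)
1/(C(O(g(2)), h(0)) - 72750) = 1/((-105 - 253*0²) - 72750) = 1/((-105 - 253*0) - 72750) = 1/((-105 + 0) - 72750) = 1/(-105 - 72750) = 1/(-72855) = -1/72855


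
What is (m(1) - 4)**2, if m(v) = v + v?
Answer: 4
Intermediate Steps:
m(v) = 2*v
(m(1) - 4)**2 = (2*1 - 4)**2 = (2 - 4)**2 = (-2)**2 = 4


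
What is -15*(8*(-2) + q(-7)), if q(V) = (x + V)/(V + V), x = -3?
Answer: 1605/7 ≈ 229.29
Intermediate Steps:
q(V) = (-3 + V)/(2*V) (q(V) = (-3 + V)/(V + V) = (-3 + V)/((2*V)) = (-3 + V)*(1/(2*V)) = (-3 + V)/(2*V))
-15*(8*(-2) + q(-7)) = -15*(8*(-2) + (1/2)*(-3 - 7)/(-7)) = -15*(-16 + (1/2)*(-1/7)*(-10)) = -15*(-16 + 5/7) = -15*(-107/7) = 1605/7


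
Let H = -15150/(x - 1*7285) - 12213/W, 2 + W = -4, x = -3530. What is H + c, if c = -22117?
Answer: -28955503/1442 ≈ -20080.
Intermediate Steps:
W = -6 (W = -2 - 4 = -6)
H = 2937211/1442 (H = -15150/(-3530 - 1*7285) - 12213/(-6) = -15150/(-3530 - 7285) - 12213*(-⅙) = -15150/(-10815) + 4071/2 = -15150*(-1/10815) + 4071/2 = 1010/721 + 4071/2 = 2937211/1442 ≈ 2036.9)
H + c = 2937211/1442 - 22117 = -28955503/1442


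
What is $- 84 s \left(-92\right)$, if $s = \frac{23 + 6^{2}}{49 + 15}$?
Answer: $\frac{28497}{4} \approx 7124.3$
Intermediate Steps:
$s = \frac{59}{64}$ ($s = \frac{23 + 36}{64} = 59 \cdot \frac{1}{64} = \frac{59}{64} \approx 0.92188$)
$- 84 s \left(-92\right) = \left(-84\right) \frac{59}{64} \left(-92\right) = \left(- \frac{1239}{16}\right) \left(-92\right) = \frac{28497}{4}$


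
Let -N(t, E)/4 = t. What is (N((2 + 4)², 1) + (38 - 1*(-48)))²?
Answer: 3364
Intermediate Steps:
N(t, E) = -4*t
(N((2 + 4)², 1) + (38 - 1*(-48)))² = (-4*(2 + 4)² + (38 - 1*(-48)))² = (-4*6² + (38 + 48))² = (-4*36 + 86)² = (-144 + 86)² = (-58)² = 3364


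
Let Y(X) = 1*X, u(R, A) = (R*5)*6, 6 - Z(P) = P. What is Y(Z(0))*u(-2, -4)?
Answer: -360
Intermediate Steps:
Z(P) = 6 - P
u(R, A) = 30*R (u(R, A) = (5*R)*6 = 30*R)
Y(X) = X
Y(Z(0))*u(-2, -4) = (6 - 1*0)*(30*(-2)) = (6 + 0)*(-60) = 6*(-60) = -360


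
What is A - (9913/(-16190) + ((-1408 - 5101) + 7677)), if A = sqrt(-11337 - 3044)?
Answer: -18900007/16190 + I*sqrt(14381) ≈ -1167.4 + 119.92*I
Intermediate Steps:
A = I*sqrt(14381) (A = sqrt(-14381) = I*sqrt(14381) ≈ 119.92*I)
A - (9913/(-16190) + ((-1408 - 5101) + 7677)) = I*sqrt(14381) - (9913/(-16190) + ((-1408 - 5101) + 7677)) = I*sqrt(14381) - (9913*(-1/16190) + (-6509 + 7677)) = I*sqrt(14381) - (-9913/16190 + 1168) = I*sqrt(14381) - 1*18900007/16190 = I*sqrt(14381) - 18900007/16190 = -18900007/16190 + I*sqrt(14381)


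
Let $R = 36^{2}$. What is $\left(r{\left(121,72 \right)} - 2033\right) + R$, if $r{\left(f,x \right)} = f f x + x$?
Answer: $1053487$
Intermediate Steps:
$R = 1296$
$r{\left(f,x \right)} = x + x f^{2}$ ($r{\left(f,x \right)} = f^{2} x + x = x f^{2} + x = x + x f^{2}$)
$\left(r{\left(121,72 \right)} - 2033\right) + R = \left(72 \left(1 + 121^{2}\right) - 2033\right) + 1296 = \left(72 \left(1 + 14641\right) - 2033\right) + 1296 = \left(72 \cdot 14642 - 2033\right) + 1296 = \left(1054224 - 2033\right) + 1296 = 1052191 + 1296 = 1053487$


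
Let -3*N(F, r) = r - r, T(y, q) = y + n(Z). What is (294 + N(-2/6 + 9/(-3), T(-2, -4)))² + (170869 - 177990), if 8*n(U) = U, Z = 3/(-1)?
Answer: 79315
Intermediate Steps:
Z = -3 (Z = 3*(-1) = -3)
n(U) = U/8
T(y, q) = -3/8 + y (T(y, q) = y + (⅛)*(-3) = y - 3/8 = -3/8 + y)
N(F, r) = 0 (N(F, r) = -(r - r)/3 = -⅓*0 = 0)
(294 + N(-2/6 + 9/(-3), T(-2, -4)))² + (170869 - 177990) = (294 + 0)² + (170869 - 177990) = 294² - 7121 = 86436 - 7121 = 79315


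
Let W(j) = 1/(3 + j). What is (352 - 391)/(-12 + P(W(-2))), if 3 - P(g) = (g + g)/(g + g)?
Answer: 39/10 ≈ 3.9000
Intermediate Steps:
P(g) = 2 (P(g) = 3 - (g + g)/(g + g) = 3 - 2*g/(2*g) = 3 - 2*g*1/(2*g) = 3 - 1*1 = 3 - 1 = 2)
(352 - 391)/(-12 + P(W(-2))) = (352 - 391)/(-12 + 2) = -39/(-10) = -39*(-1/10) = 39/10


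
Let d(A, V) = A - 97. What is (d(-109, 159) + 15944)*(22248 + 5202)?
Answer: 432008100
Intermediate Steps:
d(A, V) = -97 + A
(d(-109, 159) + 15944)*(22248 + 5202) = ((-97 - 109) + 15944)*(22248 + 5202) = (-206 + 15944)*27450 = 15738*27450 = 432008100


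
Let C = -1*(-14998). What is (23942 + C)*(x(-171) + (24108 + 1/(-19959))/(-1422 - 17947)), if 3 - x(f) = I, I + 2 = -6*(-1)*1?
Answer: -11263491597160/128861957 ≈ -87407.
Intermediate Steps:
I = 4 (I = -2 - 6*(-1)*1 = -2 + 6*1 = -2 + 6 = 4)
x(f) = -1 (x(f) = 3 - 1*4 = 3 - 4 = -1)
C = 14998
(23942 + C)*(x(-171) + (24108 + 1/(-19959))/(-1422 - 17947)) = (23942 + 14998)*(-1 + (24108 + 1/(-19959))/(-1422 - 17947)) = 38940*(-1 + (24108 - 1/19959)/(-19369)) = 38940*(-1 + (481171571/19959)*(-1/19369)) = 38940*(-1 - 481171571/386585871) = 38940*(-867757442/386585871) = -11263491597160/128861957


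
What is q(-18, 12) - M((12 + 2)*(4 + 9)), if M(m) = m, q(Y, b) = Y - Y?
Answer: -182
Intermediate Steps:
q(Y, b) = 0
q(-18, 12) - M((12 + 2)*(4 + 9)) = 0 - (12 + 2)*(4 + 9) = 0 - 14*13 = 0 - 1*182 = 0 - 182 = -182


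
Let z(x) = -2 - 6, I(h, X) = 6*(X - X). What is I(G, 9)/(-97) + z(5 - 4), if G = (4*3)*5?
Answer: -8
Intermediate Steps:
G = 60 (G = 12*5 = 60)
I(h, X) = 0 (I(h, X) = 6*0 = 0)
z(x) = -8
I(G, 9)/(-97) + z(5 - 4) = 0/(-97) - 8 = 0*(-1/97) - 8 = 0 - 8 = -8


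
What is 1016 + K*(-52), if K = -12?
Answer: 1640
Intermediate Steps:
1016 + K*(-52) = 1016 - 12*(-52) = 1016 + 624 = 1640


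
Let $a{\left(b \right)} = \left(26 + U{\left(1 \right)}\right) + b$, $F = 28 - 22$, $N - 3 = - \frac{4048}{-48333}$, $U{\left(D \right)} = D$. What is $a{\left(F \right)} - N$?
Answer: $\frac{1445942}{48333} \approx 29.916$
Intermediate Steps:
$N = \frac{149047}{48333}$ ($N = 3 - \frac{4048}{-48333} = 3 - - \frac{4048}{48333} = 3 + \frac{4048}{48333} = \frac{149047}{48333} \approx 3.0838$)
$F = 6$
$a{\left(b \right)} = 27 + b$ ($a{\left(b \right)} = \left(26 + 1\right) + b = 27 + b$)
$a{\left(F \right)} - N = \left(27 + 6\right) - \frac{149047}{48333} = 33 - \frac{149047}{48333} = \frac{1445942}{48333}$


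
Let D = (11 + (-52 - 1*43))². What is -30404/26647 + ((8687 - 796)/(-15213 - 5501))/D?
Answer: -4443997617013/3894671799648 ≈ -1.1410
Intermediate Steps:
D = 7056 (D = (11 + (-52 - 43))² = (11 - 95)² = (-84)² = 7056)
-30404/26647 + ((8687 - 796)/(-15213 - 5501))/D = -30404/26647 + ((8687 - 796)/(-15213 - 5501))/7056 = -30404*1/26647 + (7891/(-20714))*(1/7056) = -30404/26647 + (7891*(-1/20714))*(1/7056) = -30404/26647 - 7891/20714*1/7056 = -30404/26647 - 7891/146157984 = -4443997617013/3894671799648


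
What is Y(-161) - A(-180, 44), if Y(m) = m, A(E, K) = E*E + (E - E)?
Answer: -32561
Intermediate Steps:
A(E, K) = E² (A(E, K) = E² + 0 = E²)
Y(-161) - A(-180, 44) = -161 - 1*(-180)² = -161 - 1*32400 = -161 - 32400 = -32561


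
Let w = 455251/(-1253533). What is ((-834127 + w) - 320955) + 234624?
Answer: -1153824933365/1253533 ≈ -9.2046e+5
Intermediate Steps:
w = -455251/1253533 (w = 455251*(-1/1253533) = -455251/1253533 ≈ -0.36317)
((-834127 + w) - 320955) + 234624 = ((-834127 - 455251/1253533) - 320955) + 234624 = (-1045606175942/1253533 - 320955) + 234624 = -1447933859957/1253533 + 234624 = -1153824933365/1253533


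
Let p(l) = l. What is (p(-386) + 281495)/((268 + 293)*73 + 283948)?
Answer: 281109/324901 ≈ 0.86521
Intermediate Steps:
(p(-386) + 281495)/((268 + 293)*73 + 283948) = (-386 + 281495)/((268 + 293)*73 + 283948) = 281109/(561*73 + 283948) = 281109/(40953 + 283948) = 281109/324901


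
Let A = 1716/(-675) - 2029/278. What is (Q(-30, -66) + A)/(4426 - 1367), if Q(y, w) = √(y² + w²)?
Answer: -615541/191340450 + 6*√146/3059 ≈ 0.020483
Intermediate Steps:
Q(y, w) = √(w² + y²)
A = -615541/62550 (A = 1716*(-1/675) - 2029*1/278 = -572/225 - 2029/278 = -615541/62550 ≈ -9.8408)
(Q(-30, -66) + A)/(4426 - 1367) = (√((-66)² + (-30)²) - 615541/62550)/(4426 - 1367) = (√(4356 + 900) - 615541/62550)/3059 = (√5256 - 615541/62550)*(1/3059) = (6*√146 - 615541/62550)*(1/3059) = (-615541/62550 + 6*√146)*(1/3059) = -615541/191340450 + 6*√146/3059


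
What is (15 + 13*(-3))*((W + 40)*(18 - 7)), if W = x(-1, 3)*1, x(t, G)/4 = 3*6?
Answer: -29568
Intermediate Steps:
x(t, G) = 72 (x(t, G) = 4*(3*6) = 4*18 = 72)
W = 72 (W = 72*1 = 72)
(15 + 13*(-3))*((W + 40)*(18 - 7)) = (15 + 13*(-3))*((72 + 40)*(18 - 7)) = (15 - 39)*(112*11) = -24*1232 = -29568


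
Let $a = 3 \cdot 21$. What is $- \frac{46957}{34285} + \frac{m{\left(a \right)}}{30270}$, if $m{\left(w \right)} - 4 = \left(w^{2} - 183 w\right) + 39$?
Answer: $- \frac{335821747}{207561390} \approx -1.6179$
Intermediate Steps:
$a = 63$
$m{\left(w \right)} = 43 + w^{2} - 183 w$ ($m{\left(w \right)} = 4 + \left(\left(w^{2} - 183 w\right) + 39\right) = 4 + \left(39 + w^{2} - 183 w\right) = 43 + w^{2} - 183 w$)
$- \frac{46957}{34285} + \frac{m{\left(a \right)}}{30270} = - \frac{46957}{34285} + \frac{43 + 63^{2} - 11529}{30270} = \left(-46957\right) \frac{1}{34285} + \left(43 + 3969 - 11529\right) \frac{1}{30270} = - \frac{46957}{34285} - \frac{7517}{30270} = - \frac{335821747}{207561390}$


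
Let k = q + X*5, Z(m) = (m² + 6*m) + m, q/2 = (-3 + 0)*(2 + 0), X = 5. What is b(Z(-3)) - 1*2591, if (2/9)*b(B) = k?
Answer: -5065/2 ≈ -2532.5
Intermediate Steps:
q = -12 (q = 2*((-3 + 0)*(2 + 0)) = 2*(-3*2) = 2*(-6) = -12)
Z(m) = m² + 7*m
k = 13 (k = -12 + 5*5 = -12 + 25 = 13)
b(B) = 117/2 (b(B) = (9/2)*13 = 117/2)
b(Z(-3)) - 1*2591 = 117/2 - 1*2591 = 117/2 - 2591 = -5065/2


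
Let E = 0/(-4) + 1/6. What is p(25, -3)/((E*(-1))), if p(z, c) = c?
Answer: 18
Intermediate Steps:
E = ⅙ (E = 0*(-¼) + 1*(⅙) = 0 + ⅙ = ⅙ ≈ 0.16667)
p(25, -3)/((E*(-1))) = -3/((⅙)*(-1)) = -3/(-⅙) = -3*(-6) = 18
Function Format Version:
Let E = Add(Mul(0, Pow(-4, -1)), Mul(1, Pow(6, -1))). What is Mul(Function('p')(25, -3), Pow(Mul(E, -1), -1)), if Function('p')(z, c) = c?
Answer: 18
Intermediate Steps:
E = Rational(1, 6) (E = Add(Mul(0, Rational(-1, 4)), Mul(1, Rational(1, 6))) = Add(0, Rational(1, 6)) = Rational(1, 6) ≈ 0.16667)
Mul(Function('p')(25, -3), Pow(Mul(E, -1), -1)) = Mul(-3, Pow(Mul(Rational(1, 6), -1), -1)) = Mul(-3, Pow(Rational(-1, 6), -1)) = Mul(-3, -6) = 18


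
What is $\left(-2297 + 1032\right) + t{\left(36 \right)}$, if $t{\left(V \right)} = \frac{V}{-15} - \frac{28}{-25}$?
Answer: $- \frac{31657}{25} \approx -1266.3$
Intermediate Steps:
$t{\left(V \right)} = \frac{28}{25} - \frac{V}{15}$ ($t{\left(V \right)} = V \left(- \frac{1}{15}\right) - - \frac{28}{25} = - \frac{V}{15} + \frac{28}{25} = \frac{28}{25} - \frac{V}{15}$)
$\left(-2297 + 1032\right) + t{\left(36 \right)} = \left(-2297 + 1032\right) + \left(\frac{28}{25} - \frac{12}{5}\right) = -1265 + \left(\frac{28}{25} - \frac{12}{5}\right) = -1265 - \frac{32}{25} = - \frac{31657}{25}$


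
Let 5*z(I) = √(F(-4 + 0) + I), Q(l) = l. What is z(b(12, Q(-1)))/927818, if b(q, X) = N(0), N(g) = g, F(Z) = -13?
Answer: I*√13/4639090 ≈ 7.7721e-7*I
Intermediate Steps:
b(q, X) = 0
z(I) = √(-13 + I)/5
z(b(12, Q(-1)))/927818 = (√(-13 + 0)/5)/927818 = (√(-13)/5)*(1/927818) = ((I*√13)/5)*(1/927818) = (I*√13/5)*(1/927818) = I*√13/4639090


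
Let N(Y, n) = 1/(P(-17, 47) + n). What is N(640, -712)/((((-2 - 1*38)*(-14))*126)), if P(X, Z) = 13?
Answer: -1/49321440 ≈ -2.0275e-8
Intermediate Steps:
N(Y, n) = 1/(13 + n)
N(640, -712)/((((-2 - 1*38)*(-14))*126)) = 1/((13 - 712)*((((-2 - 1*38)*(-14))*126))) = 1/((-699)*((((-2 - 38)*(-14))*126))) = -1/(699*(-40*(-14)*126)) = -1/(699*(560*126)) = -1/699/70560 = -1/699*1/70560 = -1/49321440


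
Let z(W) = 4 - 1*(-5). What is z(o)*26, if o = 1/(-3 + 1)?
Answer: 234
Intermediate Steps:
o = -½ (o = 1/(-2) = -½ ≈ -0.50000)
z(W) = 9 (z(W) = 4 + 5 = 9)
z(o)*26 = 9*26 = 234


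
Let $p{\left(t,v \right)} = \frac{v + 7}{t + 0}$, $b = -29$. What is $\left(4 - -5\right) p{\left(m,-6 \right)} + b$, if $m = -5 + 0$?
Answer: $- \frac{154}{5} \approx -30.8$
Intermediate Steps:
$m = -5$
$p{\left(t,v \right)} = \frac{7 + v}{t}$
$\left(4 - -5\right) p{\left(m,-6 \right)} + b = \left(4 - -5\right) \frac{7 - 6}{-5} - 29 = \left(4 + 5\right) \left(\left(- \frac{1}{5}\right) 1\right) - 29 = 9 \left(- \frac{1}{5}\right) - 29 = - \frac{9}{5} - 29 = - \frac{154}{5}$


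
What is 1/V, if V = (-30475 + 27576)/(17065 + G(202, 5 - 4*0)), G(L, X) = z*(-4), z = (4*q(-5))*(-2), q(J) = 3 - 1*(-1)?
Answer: -17193/2899 ≈ -5.9307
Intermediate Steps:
q(J) = 4 (q(J) = 3 + 1 = 4)
z = -32 (z = (4*4)*(-2) = 16*(-2) = -32)
G(L, X) = 128 (G(L, X) = -32*(-4) = 128)
V = -2899/17193 (V = (-30475 + 27576)/(17065 + 128) = -2899/17193 ≈ -0.16862)
1/V = 1/(-2899/17193) = -17193/2899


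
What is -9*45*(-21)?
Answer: 8505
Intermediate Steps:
-9*45*(-21) = -405*(-21) = 8505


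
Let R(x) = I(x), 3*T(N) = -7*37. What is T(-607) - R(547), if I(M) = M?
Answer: -1900/3 ≈ -633.33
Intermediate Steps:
T(N) = -259/3 (T(N) = (-7*37)/3 = (1/3)*(-259) = -259/3)
R(x) = x
T(-607) - R(547) = -259/3 - 1*547 = -259/3 - 547 = -1900/3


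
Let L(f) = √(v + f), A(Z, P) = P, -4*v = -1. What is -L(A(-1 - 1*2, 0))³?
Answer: -⅛ ≈ -0.12500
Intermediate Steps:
v = ¼ (v = -¼*(-1) = ¼ ≈ 0.25000)
L(f) = √(¼ + f)
-L(A(-1 - 1*2, 0))³ = -(√(1 + 4*0)/2)³ = -(√(1 + 0)/2)³ = -(√1/2)³ = -((½)*1)³ = -(½)³ = -1*⅛ = -⅛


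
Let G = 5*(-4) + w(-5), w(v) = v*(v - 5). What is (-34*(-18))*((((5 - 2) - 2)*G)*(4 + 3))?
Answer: 128520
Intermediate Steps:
w(v) = v*(-5 + v)
G = 30 (G = 5*(-4) - 5*(-5 - 5) = -20 - 5*(-10) = -20 + 50 = 30)
(-34*(-18))*((((5 - 2) - 2)*G)*(4 + 3)) = (-34*(-18))*((((5 - 2) - 2)*30)*(4 + 3)) = 612*(((3 - 2)*30)*7) = 612*((1*30)*7) = 612*(30*7) = 612*210 = 128520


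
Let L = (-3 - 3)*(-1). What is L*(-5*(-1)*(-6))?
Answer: -180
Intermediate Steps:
L = 6 (L = -6*(-1) = 6)
L*(-5*(-1)*(-6)) = 6*(-5*(-1)*(-6)) = 6*(5*(-6)) = 6*(-30) = -180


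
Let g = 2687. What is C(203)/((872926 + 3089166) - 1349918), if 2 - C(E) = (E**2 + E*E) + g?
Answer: -85103/2612174 ≈ -0.032579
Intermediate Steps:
C(E) = -2685 - 2*E**2 (C(E) = 2 - ((E**2 + E*E) + 2687) = 2 - ((E**2 + E**2) + 2687) = 2 - (2*E**2 + 2687) = 2 - (2687 + 2*E**2) = 2 + (-2687 - 2*E**2) = -2685 - 2*E**2)
C(203)/((872926 + 3089166) - 1349918) = (-2685 - 2*203**2)/((872926 + 3089166) - 1349918) = (-2685 - 2*41209)/(3962092 - 1349918) = (-2685 - 82418)/2612174 = -85103*1/2612174 = -85103/2612174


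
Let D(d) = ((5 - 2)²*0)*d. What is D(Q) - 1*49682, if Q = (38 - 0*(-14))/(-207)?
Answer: -49682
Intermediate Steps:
Q = -38/207 (Q = (38 - 1*0)*(-1/207) = (38 + 0)*(-1/207) = 38*(-1/207) = -38/207 ≈ -0.18357)
D(d) = 0 (D(d) = (3²*0)*d = (9*0)*d = 0*d = 0)
D(Q) - 1*49682 = 0 - 1*49682 = 0 - 49682 = -49682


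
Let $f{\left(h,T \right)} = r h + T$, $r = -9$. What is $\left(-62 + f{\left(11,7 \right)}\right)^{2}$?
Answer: $23716$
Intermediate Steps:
$f{\left(h,T \right)} = T - 9 h$ ($f{\left(h,T \right)} = - 9 h + T = T - 9 h$)
$\left(-62 + f{\left(11,7 \right)}\right)^{2} = \left(-62 + \left(7 - 99\right)\right)^{2} = \left(-62 - 92\right)^{2} = \left(-154\right)^{2} = 23716$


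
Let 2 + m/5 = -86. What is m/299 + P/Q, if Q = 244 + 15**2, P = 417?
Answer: -81677/140231 ≈ -0.58245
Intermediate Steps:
m = -440 (m = -10 + 5*(-86) = -10 - 430 = -440)
Q = 469 (Q = 244 + 225 = 469)
m/299 + P/Q = -440/299 + 417/469 = -81677/140231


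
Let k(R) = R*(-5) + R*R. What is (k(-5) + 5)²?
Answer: 3025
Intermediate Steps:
k(R) = R² - 5*R (k(R) = -5*R + R² = R² - 5*R)
(k(-5) + 5)² = (-5*(-5 - 5) + 5)² = (-5*(-10) + 5)² = (50 + 5)² = 55² = 3025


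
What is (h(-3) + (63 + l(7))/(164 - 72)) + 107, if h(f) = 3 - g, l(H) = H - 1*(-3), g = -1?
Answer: 10285/92 ≈ 111.79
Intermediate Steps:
l(H) = 3 + H (l(H) = H + 3 = 3 + H)
h(f) = 4 (h(f) = 3 - 1*(-1) = 3 + 1 = 4)
(h(-3) + (63 + l(7))/(164 - 72)) + 107 = (4 + (63 + (3 + 7))/(164 - 72)) + 107 = (4 + (63 + 10)/92) + 107 = (4 + 73*(1/92)) + 107 = (4 + 73/92) + 107 = 441/92 + 107 = 10285/92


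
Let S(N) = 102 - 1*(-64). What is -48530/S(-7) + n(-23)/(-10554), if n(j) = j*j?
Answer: -256136717/875982 ≈ -292.40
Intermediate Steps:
n(j) = j**2
S(N) = 166 (S(N) = 102 + 64 = 166)
-48530/S(-7) + n(-23)/(-10554) = -48530/166 + (-23)**2/(-10554) = -48530*1/166 + 529*(-1/10554) = -24265/83 - 529/10554 = -256136717/875982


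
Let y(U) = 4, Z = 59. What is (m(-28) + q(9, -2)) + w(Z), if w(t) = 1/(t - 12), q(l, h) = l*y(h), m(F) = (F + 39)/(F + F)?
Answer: 94291/2632 ≈ 35.825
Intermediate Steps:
m(F) = (39 + F)/(2*F) (m(F) = (39 + F)/((2*F)) = (39 + F)*(1/(2*F)) = (39 + F)/(2*F))
q(l, h) = 4*l (q(l, h) = l*4 = 4*l)
w(t) = 1/(-12 + t)
(m(-28) + q(9, -2)) + w(Z) = ((1/2)*(39 - 28)/(-28) + 4*9) + 1/(-12 + 59) = ((1/2)*(-1/28)*11 + 36) + 1/47 = (-11/56 + 36) + 1/47 = 2005/56 + 1/47 = 94291/2632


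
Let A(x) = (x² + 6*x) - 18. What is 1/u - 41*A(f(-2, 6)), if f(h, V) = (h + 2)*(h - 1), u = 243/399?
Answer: 59911/81 ≈ 739.64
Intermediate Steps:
u = 81/133 (u = 243*(1/399) = 81/133 ≈ 0.60902)
f(h, V) = (-1 + h)*(2 + h) (f(h, V) = (2 + h)*(-1 + h) = (-1 + h)*(2 + h))
A(x) = -18 + x² + 6*x
1/u - 41*A(f(-2, 6)) = 1/(81/133) - 41*(-18 + (-2 - 2 + (-2)²)² + 6*(-2 - 2 + (-2)²)) = 133/81 - 41*(-18 + (-2 - 2 + 4)² + 6*(-2 - 2 + 4)) = 133/81 - 41*(-18 + 0² + 6*0) = 133/81 - 41*(-18 + 0 + 0) = 133/81 - 41*(-18) = 133/81 + 738 = 59911/81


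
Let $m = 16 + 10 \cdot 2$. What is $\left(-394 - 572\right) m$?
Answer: $-34776$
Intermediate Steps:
$m = 36$ ($m = 16 + 20 = 36$)
$\left(-394 - 572\right) m = \left(-394 - 572\right) 36 = \left(-966\right) 36 = -34776$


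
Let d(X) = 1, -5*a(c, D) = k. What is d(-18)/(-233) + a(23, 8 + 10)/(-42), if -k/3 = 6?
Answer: -734/8155 ≈ -0.090006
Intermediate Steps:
k = -18 (k = -3*6 = -18)
a(c, D) = 18/5 (a(c, D) = -⅕*(-18) = 18/5)
d(-18)/(-233) + a(23, 8 + 10)/(-42) = 1/(-233) + (18/5)/(-42) = 1*(-1/233) + (18/5)*(-1/42) = -1/233 - 3/35 = -734/8155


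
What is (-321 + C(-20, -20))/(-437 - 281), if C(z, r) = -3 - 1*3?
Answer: 327/718 ≈ 0.45543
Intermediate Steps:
C(z, r) = -6 (C(z, r) = -3 - 3 = -6)
(-321 + C(-20, -20))/(-437 - 281) = (-321 - 6)/(-437 - 281) = -327/(-718) = -327*(-1/718) = 327/718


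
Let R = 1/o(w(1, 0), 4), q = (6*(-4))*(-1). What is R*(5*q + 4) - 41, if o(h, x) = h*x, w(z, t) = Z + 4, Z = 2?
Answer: -215/6 ≈ -35.833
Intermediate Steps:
w(z, t) = 6 (w(z, t) = 2 + 4 = 6)
q = 24 (q = -24*(-1) = 24)
R = 1/24 (R = 1/(6*4) = 1/24 ≈ 0.041667)
R*(5*q + 4) - 41 = (5*24 + 4)/24 - 41 = (120 + 4)/24 - 41 = (1/24)*124 - 41 = 31/6 - 41 = -215/6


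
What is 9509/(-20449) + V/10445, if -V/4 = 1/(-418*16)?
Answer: -15096866901/32465650360 ≈ -0.46501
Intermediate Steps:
V = 1/1672 (V = -4/((-418*16)) = -4/(-6688) = -4*(-1/6688) = 1/1672 ≈ 0.00059809)
9509/(-20449) + V/10445 = 9509/(-20449) + (1/1672)/10445 = 9509*(-1/20449) + (1/1672)*(1/10445) = -9509/20449 + 1/17464040 = -15096866901/32465650360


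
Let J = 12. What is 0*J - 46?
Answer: -46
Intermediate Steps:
0*J - 46 = 0*12 - 46 = 0 - 46 = -46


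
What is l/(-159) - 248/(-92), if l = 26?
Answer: 9260/3657 ≈ 2.5321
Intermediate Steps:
l/(-159) - 248/(-92) = 26/(-159) - 248/(-92) = 26*(-1/159) - 248*(-1/92) = -26/159 + 62/23 = 9260/3657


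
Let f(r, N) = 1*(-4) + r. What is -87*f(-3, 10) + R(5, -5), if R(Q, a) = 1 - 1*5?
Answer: 605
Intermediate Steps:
f(r, N) = -4 + r
R(Q, a) = -4 (R(Q, a) = 1 - 5 = -4)
-87*f(-3, 10) + R(5, -5) = -87*(-4 - 3) - 4 = -87*(-7) - 4 = 609 - 4 = 605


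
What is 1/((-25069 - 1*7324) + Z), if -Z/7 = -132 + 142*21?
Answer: -1/52343 ≈ -1.9105e-5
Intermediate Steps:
Z = -19950 (Z = -7*(-132 + 142*21) = -7*(-132 + 2982) = -7*2850 = -19950)
1/((-25069 - 1*7324) + Z) = 1/((-25069 - 1*7324) - 19950) = 1/((-25069 - 7324) - 19950) = 1/(-32393 - 19950) = 1/(-52343) = -1/52343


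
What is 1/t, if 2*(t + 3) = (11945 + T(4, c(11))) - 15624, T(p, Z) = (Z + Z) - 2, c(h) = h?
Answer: -2/3665 ≈ -0.00054570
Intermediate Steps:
T(p, Z) = -2 + 2*Z (T(p, Z) = 2*Z - 2 = -2 + 2*Z)
t = -3665/2 (t = -3 + ((11945 + (-2 + 2*11)) - 15624)/2 = -3 + ((11945 + (-2 + 22)) - 15624)/2 = -3 + ((11945 + 20) - 15624)/2 = -3 + (11965 - 15624)/2 = -3 + (½)*(-3659) = -3 - 3659/2 = -3665/2 ≈ -1832.5)
1/t = 1/(-3665/2) = -2/3665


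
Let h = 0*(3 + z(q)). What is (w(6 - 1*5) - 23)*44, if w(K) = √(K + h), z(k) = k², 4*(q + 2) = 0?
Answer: -968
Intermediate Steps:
q = -2 (q = -2 + (¼)*0 = -2 + 0 = -2)
h = 0 (h = 0*(3 + (-2)²) = 0*(3 + 4) = 0*7 = 0)
w(K) = √K (w(K) = √(K + 0) = √K)
(w(6 - 1*5) - 23)*44 = (√(6 - 1*5) - 23)*44 = (√(6 - 5) - 23)*44 = (√1 - 23)*44 = (1 - 23)*44 = -22*44 = -968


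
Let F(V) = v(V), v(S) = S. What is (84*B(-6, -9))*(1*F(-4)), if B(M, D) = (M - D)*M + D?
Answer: 9072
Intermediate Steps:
F(V) = V
B(M, D) = D + M*(M - D) (B(M, D) = M*(M - D) + D = D + M*(M - D))
(84*B(-6, -9))*(1*F(-4)) = (84*(-9 + (-6)² - 1*(-9)*(-6)))*(1*(-4)) = (84*(-9 + 36 - 54))*(-4) = (84*(-27))*(-4) = -2268*(-4) = 9072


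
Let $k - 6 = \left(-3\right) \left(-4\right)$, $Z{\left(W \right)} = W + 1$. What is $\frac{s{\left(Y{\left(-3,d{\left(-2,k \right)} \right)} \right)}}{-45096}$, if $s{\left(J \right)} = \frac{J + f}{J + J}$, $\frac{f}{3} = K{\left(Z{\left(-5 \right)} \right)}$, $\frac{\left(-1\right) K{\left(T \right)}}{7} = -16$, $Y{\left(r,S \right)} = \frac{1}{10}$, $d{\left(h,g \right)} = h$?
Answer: $- \frac{3361}{90192} \approx -0.037265$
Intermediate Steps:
$Z{\left(W \right)} = 1 + W$
$k = 18$ ($k = 6 - -12 = 6 + 12 = 18$)
$Y{\left(r,S \right)} = \frac{1}{10}$
$K{\left(T \right)} = 112$ ($K{\left(T \right)} = \left(-7\right) \left(-16\right) = 112$)
$f = 336$ ($f = 3 \cdot 112 = 336$)
$s{\left(J \right)} = \frac{336 + J}{2 J}$ ($s{\left(J \right)} = \frac{J + 336}{J + J} = \frac{336 + J}{2 J}$)
$\frac{s{\left(Y{\left(-3,d{\left(-2,k \right)} \right)} \right)}}{-45096} = \frac{\frac{1}{2} \frac{1}{\frac{1}{10}} \left(336 + \frac{1}{10}\right)}{-45096} = \frac{1}{2} \cdot 10 \cdot \frac{3361}{10} \left(- \frac{1}{45096}\right) = \frac{3361}{2} \left(- \frac{1}{45096}\right) = - \frac{3361}{90192}$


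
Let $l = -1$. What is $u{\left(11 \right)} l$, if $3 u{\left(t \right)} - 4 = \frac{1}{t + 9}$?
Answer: $- \frac{27}{20} \approx -1.35$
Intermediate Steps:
$u{\left(t \right)} = \frac{4}{3} + \frac{1}{3 \left(9 + t\right)}$ ($u{\left(t \right)} = \frac{4}{3} + \frac{1}{3 \left(t + 9\right)} = \frac{4}{3} + \frac{1}{3 \left(9 + t\right)}$)
$u{\left(11 \right)} l = \frac{37 + 4 \cdot 11}{3 \left(9 + 11\right)} \left(-1\right) = \frac{37 + 44}{3 \cdot 20} \left(-1\right) = \frac{1}{3} \cdot \frac{1}{20} \cdot 81 \left(-1\right) = \frac{27}{20} \left(-1\right) = - \frac{27}{20}$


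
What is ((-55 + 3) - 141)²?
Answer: 37249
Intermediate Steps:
((-55 + 3) - 141)² = (-52 - 141)² = (-193)² = 37249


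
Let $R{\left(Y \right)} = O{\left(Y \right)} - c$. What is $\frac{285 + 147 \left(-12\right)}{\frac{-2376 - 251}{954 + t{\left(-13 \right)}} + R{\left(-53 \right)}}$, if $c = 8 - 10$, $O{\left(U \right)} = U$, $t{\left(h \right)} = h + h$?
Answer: $\frac{1372512}{49955} \approx 27.475$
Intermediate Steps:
$t{\left(h \right)} = 2 h$
$c = -2$ ($c = 8 - 10 = -2$)
$R{\left(Y \right)} = 2 + Y$ ($R{\left(Y \right)} = Y - -2 = Y + 2 = 2 + Y$)
$\frac{285 + 147 \left(-12\right)}{\frac{-2376 - 251}{954 + t{\left(-13 \right)}} + R{\left(-53 \right)}} = \frac{285 + 147 \left(-12\right)}{\frac{-2376 - 251}{954 + 2 \left(-13\right)} + \left(2 - 53\right)} = \frac{285 - 1764}{- \frac{2627}{954 - 26} - 51} = - \frac{1479}{- \frac{2627}{928} - 51} = - \frac{1479}{- \frac{49955}{928}} = \left(-1479\right) \left(- \frac{928}{49955}\right) = \frac{1372512}{49955}$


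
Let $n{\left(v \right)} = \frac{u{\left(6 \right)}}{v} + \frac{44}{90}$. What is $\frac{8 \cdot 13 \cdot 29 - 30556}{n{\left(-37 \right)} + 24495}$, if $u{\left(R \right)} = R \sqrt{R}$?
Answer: $- \frac{1870158964104900}{1663415327292721} - \frac{12380607000 \sqrt{6}}{1663415327292721} \approx -1.1243$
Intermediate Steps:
$u{\left(R \right)} = R^{\frac{3}{2}}$
$n{\left(v \right)} = \frac{22}{45} + \frac{6 \sqrt{6}}{v}$ ($n{\left(v \right)} = \frac{6^{\frac{3}{2}}}{v} + \frac{44}{90} = \frac{6 \sqrt{6}}{v} + 44 \cdot \frac{1}{90} = \frac{6 \sqrt{6}}{v} + \frac{22}{45} = \frac{22}{45} + \frac{6 \sqrt{6}}{v}$)
$\frac{8 \cdot 13 \cdot 29 - 30556}{n{\left(-37 \right)} + 24495} = \frac{8 \cdot 13 \cdot 29 - 30556}{\left(\frac{22}{45} + \frac{6 \sqrt{6}}{-37}\right) + 24495} = \frac{104 \cdot 29 - 30556}{\left(\frac{22}{45} + 6 \sqrt{6} \left(- \frac{1}{37}\right)\right) + 24495} = \frac{3016 - 30556}{\left(\frac{22}{45} - \frac{6 \sqrt{6}}{37}\right) + 24495} = - \frac{27540}{\frac{1102297}{45} - \frac{6 \sqrt{6}}{37}}$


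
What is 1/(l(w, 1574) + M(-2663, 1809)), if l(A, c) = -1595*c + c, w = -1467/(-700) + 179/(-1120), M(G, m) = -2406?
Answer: -1/2511362 ≈ -3.9819e-7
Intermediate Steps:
w = 10841/5600 (w = -1467*(-1/700) + 179*(-1/1120) = 1467/700 - 179/1120 = 10841/5600 ≈ 1.9359)
l(A, c) = -1594*c
1/(l(w, 1574) + M(-2663, 1809)) = 1/(-1594*1574 - 2406) = 1/(-2508956 - 2406) = 1/(-2511362) = -1/2511362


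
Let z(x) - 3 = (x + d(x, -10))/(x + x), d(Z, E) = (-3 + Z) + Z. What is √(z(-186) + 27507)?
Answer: √105754237/62 ≈ 165.87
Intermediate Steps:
d(Z, E) = -3 + 2*Z
z(x) = 3 + (-3 + 3*x)/(2*x) (z(x) = 3 + (x + (-3 + 2*x))/(x + x) = 3 + (-3 + 3*x)/((2*x)) = 3 + (-3 + 3*x)*(1/(2*x)) = 3 + (-3 + 3*x)/(2*x))
√(z(-186) + 27507) = √((3/2)*(-1 + 3*(-186))/(-186) + 27507) = √((3/2)*(-1/186)*(-1 - 558) + 27507) = √((3/2)*(-1/186)*(-559) + 27507) = √(559/124 + 27507) = √(3411427/124) = √105754237/62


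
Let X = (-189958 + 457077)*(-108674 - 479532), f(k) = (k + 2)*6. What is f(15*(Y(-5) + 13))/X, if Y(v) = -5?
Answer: -6/1287877037 ≈ -4.6588e-9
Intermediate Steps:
f(k) = 12 + 6*k (f(k) = (2 + k)*6 = 12 + 6*k)
X = -157120998514 (X = 267119*(-588206) = -157120998514)
f(15*(Y(-5) + 13))/X = (12 + 6*(15*(-5 + 13)))/(-157120998514) = (12 + 6*(15*8))*(-1/157120998514) = (12 + 6*120)*(-1/157120998514) = (12 + 720)*(-1/157120998514) = 732*(-1/157120998514) = -6/1287877037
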